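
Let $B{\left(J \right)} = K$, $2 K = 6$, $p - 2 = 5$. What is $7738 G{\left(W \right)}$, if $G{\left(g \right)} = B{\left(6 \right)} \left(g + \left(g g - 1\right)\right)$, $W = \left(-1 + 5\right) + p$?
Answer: $3041034$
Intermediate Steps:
$p = 7$ ($p = 2 + 5 = 7$)
$K = 3$ ($K = \frac{1}{2} \cdot 6 = 3$)
$B{\left(J \right)} = 3$
$W = 11$ ($W = \left(-1 + 5\right) + 7 = 4 + 7 = 11$)
$G{\left(g \right)} = -3 + 3 g + 3 g^{2}$ ($G{\left(g \right)} = 3 \left(g + \left(g g - 1\right)\right) = 3 \left(g + \left(g^{2} - 1\right)\right) = 3 \left(g + \left(-1 + g^{2}\right)\right) = 3 \left(-1 + g + g^{2}\right) = -3 + 3 g + 3 g^{2}$)
$7738 G{\left(W \right)} = 7738 \left(-3 + 3 \cdot 11 + 3 \cdot 11^{2}\right) = 7738 \left(-3 + 33 + 3 \cdot 121\right) = 7738 \left(-3 + 33 + 363\right) = 7738 \cdot 393 = 3041034$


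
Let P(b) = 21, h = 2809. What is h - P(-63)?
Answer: 2788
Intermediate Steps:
h - P(-63) = 2809 - 1*21 = 2809 - 21 = 2788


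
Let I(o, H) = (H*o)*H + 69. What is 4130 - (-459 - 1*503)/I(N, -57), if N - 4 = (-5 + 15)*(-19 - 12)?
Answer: 4105735288/994125 ≈ 4130.0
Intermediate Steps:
N = -306 (N = 4 + (-5 + 15)*(-19 - 12) = 4 + 10*(-31) = 4 - 310 = -306)
I(o, H) = 69 + o*H**2 (I(o, H) = o*H**2 + 69 = 69 + o*H**2)
4130 - (-459 - 1*503)/I(N, -57) = 4130 - (-459 - 1*503)/(69 - 306*(-57)**2) = 4130 - (-459 - 503)/(69 - 306*3249) = 4130 - (-962)/(69 - 994194) = 4130 - (-962)/(-994125) = 4130 - (-962)*(-1)/994125 = 4130 - 1*962/994125 = 4130 - 962/994125 = 4105735288/994125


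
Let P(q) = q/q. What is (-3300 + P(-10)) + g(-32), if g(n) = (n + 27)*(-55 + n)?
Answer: -2864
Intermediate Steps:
P(q) = 1
g(n) = (-55 + n)*(27 + n) (g(n) = (27 + n)*(-55 + n) = (-55 + n)*(27 + n))
(-3300 + P(-10)) + g(-32) = (-3300 + 1) + (-1485 + (-32)² - 28*(-32)) = -3299 + (-1485 + 1024 + 896) = -3299 + 435 = -2864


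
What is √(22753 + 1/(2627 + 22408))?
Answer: 2*√3565117661865/25035 ≈ 150.84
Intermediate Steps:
√(22753 + 1/(2627 + 22408)) = √(22753 + 1/25035) = √(569621356/25035) = 2*√3565117661865/25035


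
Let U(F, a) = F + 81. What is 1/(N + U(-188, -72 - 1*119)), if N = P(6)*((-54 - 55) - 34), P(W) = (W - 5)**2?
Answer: -1/250 ≈ -0.0040000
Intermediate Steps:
P(W) = (-5 + W)**2
U(F, a) = 81 + F
N = -143 (N = (-5 + 6)**2*((-54 - 55) - 34) = 1**2*(-109 - 34) = 1*(-143) = -143)
1/(N + U(-188, -72 - 1*119)) = 1/(-143 + (81 - 188)) = 1/(-143 - 107) = 1/(-250) = -1/250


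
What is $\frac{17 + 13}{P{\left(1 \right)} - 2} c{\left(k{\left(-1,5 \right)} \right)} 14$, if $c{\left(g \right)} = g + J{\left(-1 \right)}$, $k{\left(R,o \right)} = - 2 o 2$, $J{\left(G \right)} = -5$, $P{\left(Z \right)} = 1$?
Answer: $10500$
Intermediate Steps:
$k{\left(R,o \right)} = - 4 o$
$c{\left(g \right)} = -5 + g$ ($c{\left(g \right)} = g - 5 = -5 + g$)
$\frac{17 + 13}{P{\left(1 \right)} - 2} c{\left(k{\left(-1,5 \right)} \right)} 14 = \frac{17 + 13}{1 - 2} \left(-5 - 20\right) 14 = \frac{30}{1 - 2} \left(-5 - 20\right) 14 = \frac{30}{-1} \left(-25\right) 14 = 30 \left(-1\right) \left(-25\right) 14 = \left(-30\right) \left(-25\right) 14 = 750 \cdot 14 = 10500$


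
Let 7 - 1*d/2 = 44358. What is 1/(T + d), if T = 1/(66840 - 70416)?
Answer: -3576/317198353 ≈ -1.1274e-5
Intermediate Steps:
T = -1/3576 (T = 1/(-3576) = -1/3576 ≈ -0.00027964)
d = -88702 (d = 14 - 2*44358 = 14 - 88716 = -88702)
1/(T + d) = 1/(-1/3576 - 88702) = 1/(-317198353/3576) = -3576/317198353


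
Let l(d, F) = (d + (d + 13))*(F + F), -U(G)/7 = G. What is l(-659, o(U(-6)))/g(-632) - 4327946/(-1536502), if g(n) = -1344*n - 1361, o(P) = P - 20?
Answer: 61759925459/22465963993 ≈ 2.7490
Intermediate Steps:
U(G) = -7*G
o(P) = -20 + P
l(d, F) = 2*F*(13 + 2*d) (l(d, F) = (d + (13 + d))*(2*F) = (13 + 2*d)*(2*F) = 2*F*(13 + 2*d))
g(n) = -1361 - 1344*n
l(-659, o(U(-6)))/g(-632) - 4327946/(-1536502) = (2*(-20 - 7*(-6))*(13 + 2*(-659)))/(-1361 - 1344*(-632)) - 4327946/(-1536502) = (2*(-20 + 42)*(13 - 1318))/(-1361 + 849408) - 4327946*(-1/1536502) = (2*22*(-1305))/848047 + 2163973/768251 = -57420*1/848047 + 2163973/768251 = -1980/29243 + 2163973/768251 = 61759925459/22465963993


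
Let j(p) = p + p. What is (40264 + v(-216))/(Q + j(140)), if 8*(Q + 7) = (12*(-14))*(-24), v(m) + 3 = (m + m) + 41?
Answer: 13290/259 ≈ 51.313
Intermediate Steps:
v(m) = 38 + 2*m (v(m) = -3 + ((m + m) + 41) = -3 + (2*m + 41) = -3 + (41 + 2*m) = 38 + 2*m)
Q = 497 (Q = -7 + ((12*(-14))*(-24))/8 = -7 + (-168*(-24))/8 = -7 + (1/8)*4032 = -7 + 504 = 497)
j(p) = 2*p
(40264 + v(-216))/(Q + j(140)) = (40264 + (38 + 2*(-216)))/(497 + 2*140) = (40264 + (38 - 432))/(497 + 280) = (40264 - 394)/777 = 39870*(1/777) = 13290/259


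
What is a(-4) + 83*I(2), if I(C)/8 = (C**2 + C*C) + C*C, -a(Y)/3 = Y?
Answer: 7980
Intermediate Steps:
a(Y) = -3*Y
I(C) = 24*C**2 (I(C) = 8*((C**2 + C*C) + C*C) = 8*((C**2 + C**2) + C**2) = 8*(2*C**2 + C**2) = 8*(3*C**2) = 24*C**2)
a(-4) + 83*I(2) = -3*(-4) + 83*(24*2**2) = 12 + 83*(24*4) = 12 + 83*96 = 12 + 7968 = 7980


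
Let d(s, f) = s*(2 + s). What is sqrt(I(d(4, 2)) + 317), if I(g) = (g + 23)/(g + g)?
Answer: sqrt(45789)/12 ≈ 17.832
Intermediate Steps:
I(g) = (23 + g)/(2*g) (I(g) = (23 + g)/((2*g)) = (23 + g)*(1/(2*g)) = (23 + g)/(2*g))
sqrt(I(d(4, 2)) + 317) = sqrt((23 + 4*(2 + 4))/(2*((4*(2 + 4)))) + 317) = sqrt((23 + 4*6)/(2*((4*6))) + 317) = sqrt((1/2)*(23 + 24)/24 + 317) = sqrt((1/2)*(1/24)*47 + 317) = sqrt(47/48 + 317) = sqrt(15263/48) = sqrt(45789)/12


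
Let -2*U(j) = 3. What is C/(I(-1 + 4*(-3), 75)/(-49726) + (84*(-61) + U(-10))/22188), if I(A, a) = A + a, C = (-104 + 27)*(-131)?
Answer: -3709731254152/85415423 ≈ -43432.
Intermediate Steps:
C = 10087 (C = -77*(-131) = 10087)
U(j) = -3/2 (U(j) = -½*3 = -3/2)
C/(I(-1 + 4*(-3), 75)/(-49726) + (84*(-61) + U(-10))/22188) = 10087/(((-1 + 4*(-3)) + 75)/(-49726) + (84*(-61) - 3/2)/22188) = 10087/(((-1 - 12) + 75)*(-1/49726) + (-5124 - 3/2)*(1/22188)) = 10087/((-13 + 75)*(-1/49726) - 10251/2*1/22188) = 10087/(62*(-1/49726) - 3417/14792) = 10087/(-31/24863 - 3417/14792) = 10087/(-85415423/367773496) = 10087*(-367773496/85415423) = -3709731254152/85415423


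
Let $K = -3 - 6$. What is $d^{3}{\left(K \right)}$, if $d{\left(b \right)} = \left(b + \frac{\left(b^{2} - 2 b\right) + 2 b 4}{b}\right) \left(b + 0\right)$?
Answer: $1259712$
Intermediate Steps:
$K = -9$ ($K = -3 - 6 = -9$)
$d{\left(b \right)} = b \left(b + \frac{b^{2} + 6 b}{b}\right)$ ($d{\left(b \right)} = \left(b + \frac{\left(b^{2} - 2 b\right) + 8 b}{b}\right) b = \left(b + \frac{b^{2} + 6 b}{b}\right) b = b \left(b + \frac{b^{2} + 6 b}{b}\right)$)
$d^{3}{\left(K \right)} = \left(2 \left(-9\right) \left(3 - 9\right)\right)^{3} = \left(2 \left(-9\right) \left(-6\right)\right)^{3} = 108^{3} = 1259712$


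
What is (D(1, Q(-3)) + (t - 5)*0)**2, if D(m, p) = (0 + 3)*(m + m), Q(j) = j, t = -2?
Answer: 36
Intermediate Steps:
D(m, p) = 6*m (D(m, p) = 3*(2*m) = 6*m)
(D(1, Q(-3)) + (t - 5)*0)**2 = (6*1 + (-2 - 5)*0)**2 = (6 - 7*0)**2 = (6 + 0)**2 = 6**2 = 36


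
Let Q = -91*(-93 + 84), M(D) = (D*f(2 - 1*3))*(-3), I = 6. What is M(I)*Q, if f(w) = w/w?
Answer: -14742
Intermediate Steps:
f(w) = 1
M(D) = -3*D (M(D) = (D*1)*(-3) = D*(-3) = -3*D)
Q = 819 (Q = -91*(-9) = 819)
M(I)*Q = -3*6*819 = -18*819 = -14742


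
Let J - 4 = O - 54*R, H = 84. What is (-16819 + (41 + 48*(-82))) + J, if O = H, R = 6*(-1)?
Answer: -20302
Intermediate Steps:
R = -6
O = 84
J = 412 (J = 4 + (84 - 54*(-6)) = 4 + (84 + 324) = 4 + 408 = 412)
(-16819 + (41 + 48*(-82))) + J = (-16819 + (41 + 48*(-82))) + 412 = (-16819 + (41 - 3936)) + 412 = (-16819 - 3895) + 412 = -20714 + 412 = -20302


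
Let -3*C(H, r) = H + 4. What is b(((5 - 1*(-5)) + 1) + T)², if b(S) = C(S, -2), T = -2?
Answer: 169/9 ≈ 18.778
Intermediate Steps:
C(H, r) = -4/3 - H/3 (C(H, r) = -(H + 4)/3 = -(4 + H)/3 = -4/3 - H/3)
b(S) = -4/3 - S/3
b(((5 - 1*(-5)) + 1) + T)² = (-4/3 - (((5 - 1*(-5)) + 1) - 2)/3)² = (-4/3 - (((5 + 5) + 1) - 2)/3)² = (-4/3 - ((10 + 1) - 2)/3)² = (-4/3 - (11 - 2)/3)² = (-4/3 - ⅓*9)² = (-4/3 - 3)² = (-13/3)² = 169/9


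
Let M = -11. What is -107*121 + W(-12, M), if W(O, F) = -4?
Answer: -12951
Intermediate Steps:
-107*121 + W(-12, M) = -107*121 - 4 = -12947 - 4 = -12951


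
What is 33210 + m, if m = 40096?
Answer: 73306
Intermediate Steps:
33210 + m = 33210 + 40096 = 73306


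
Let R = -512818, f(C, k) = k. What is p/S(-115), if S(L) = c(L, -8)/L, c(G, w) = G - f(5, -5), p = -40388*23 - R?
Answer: -4785219/11 ≈ -4.3502e+5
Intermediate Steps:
p = -416106 (p = -40388*23 - 1*(-512818) = -928924 + 512818 = -416106)
c(G, w) = 5 + G (c(G, w) = G - 1*(-5) = G + 5 = 5 + G)
S(L) = (5 + L)/L
p/S(-115) = -416106*(-115/(5 - 115)) = -416106/((-1/115*(-110))) = -416106/22/23 = -416106*23/22 = -4785219/11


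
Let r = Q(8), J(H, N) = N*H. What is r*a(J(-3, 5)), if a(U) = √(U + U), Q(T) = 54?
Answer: 54*I*√30 ≈ 295.77*I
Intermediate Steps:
J(H, N) = H*N
a(U) = √2*√U (a(U) = √(2*U) = √2*√U)
r = 54
r*a(J(-3, 5)) = 54*(√2*√(-3*5)) = 54*(√2*√(-15)) = 54*(√2*(I*√15)) = 54*(I*√30) = 54*I*√30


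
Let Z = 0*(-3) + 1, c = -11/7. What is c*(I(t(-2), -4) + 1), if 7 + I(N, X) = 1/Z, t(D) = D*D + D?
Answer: 55/7 ≈ 7.8571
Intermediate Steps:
t(D) = D + D**2 (t(D) = D**2 + D = D + D**2)
c = -11/7 (c = -11*1/7 = -11/7 ≈ -1.5714)
Z = 1 (Z = 0 + 1 = 1)
I(N, X) = -6 (I(N, X) = -7 + 1/1 = -7 + 1 = -6)
c*(I(t(-2), -4) + 1) = -11*(-6 + 1)/7 = -11/7*(-5) = 55/7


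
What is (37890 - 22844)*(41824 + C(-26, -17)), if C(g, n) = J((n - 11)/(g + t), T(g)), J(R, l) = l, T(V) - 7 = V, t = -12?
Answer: 628998030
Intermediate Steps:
T(V) = 7 + V
C(g, n) = 7 + g
(37890 - 22844)*(41824 + C(-26, -17)) = (37890 - 22844)*(41824 + (7 - 26)) = 15046*(41824 - 19) = 15046*41805 = 628998030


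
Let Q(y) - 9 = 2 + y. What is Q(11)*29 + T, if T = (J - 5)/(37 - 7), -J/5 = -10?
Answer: 1279/2 ≈ 639.50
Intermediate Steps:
J = 50 (J = -5*(-10) = 50)
Q(y) = 11 + y (Q(y) = 9 + (2 + y) = 11 + y)
T = 3/2 (T = (50 - 5)/(37 - 7) = 45/30 = 45*(1/30) = 3/2 ≈ 1.5000)
Q(11)*29 + T = (11 + 11)*29 + 3/2 = 22*29 + 3/2 = 638 + 3/2 = 1279/2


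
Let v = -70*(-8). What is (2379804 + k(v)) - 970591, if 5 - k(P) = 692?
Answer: 1408526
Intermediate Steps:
v = 560
k(P) = -687 (k(P) = 5 - 1*692 = 5 - 692 = -687)
(2379804 + k(v)) - 970591 = (2379804 - 687) - 970591 = 2379117 - 970591 = 1408526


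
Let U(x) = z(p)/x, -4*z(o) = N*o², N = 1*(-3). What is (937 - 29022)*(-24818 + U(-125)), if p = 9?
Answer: 69702717931/100 ≈ 6.9703e+8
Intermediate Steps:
N = -3
z(o) = 3*o²/4 (z(o) = -(-3)*o²/4 = 3*o²/4)
U(x) = 243/(4*x) (U(x) = ((¾)*9²)/x = ((¾)*81)/x = 243/(4*x))
(937 - 29022)*(-24818 + U(-125)) = (937 - 29022)*(-24818 + (243/4)/(-125)) = -28085*(-24818 + (243/4)*(-1/125)) = -28085*(-24818 - 243/500) = -28085*(-12409243/500) = 69702717931/100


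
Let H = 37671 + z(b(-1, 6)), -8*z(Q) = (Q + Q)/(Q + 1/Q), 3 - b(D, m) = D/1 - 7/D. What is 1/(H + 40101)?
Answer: 40/3110871 ≈ 1.2858e-5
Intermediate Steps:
b(D, m) = 3 - D + 7/D (b(D, m) = 3 - (D/1 - 7/D) = 3 - (D*1 - 7/D) = 3 - (D - 7/D) = 3 + (-D + 7/D) = 3 - D + 7/D)
z(Q) = -Q/(4*(Q + 1/Q)) (z(Q) = -(Q + Q)/(8*(Q + 1/Q)) = -2*Q/(8*(Q + 1/Q)) = -Q/(4*(Q + 1/Q)))
H = 1506831/40 (H = 37671 - (3 - 1*(-1) + 7/(-1))²/(4 + 4*(3 - 1*(-1) + 7/(-1))²) = 37671 - (3 + 1 + 7*(-1))²/(4 + 4*(3 + 1 + 7*(-1))²) = 37671 - (3 + 1 - 7)²/(4 + 4*(3 + 1 - 7)²) = 37671 - 1*(-3)²/(4 + 4*(-3)²) = 37671 - 1*9/(4 + 4*9) = 37671 - 1*9/(4 + 36) = 37671 - 1*9/40 = 37671 - 1*9*1/40 = 37671 - 9/40 = 1506831/40 ≈ 37671.)
1/(H + 40101) = 1/(1506831/40 + 40101) = 1/(3110871/40) = 40/3110871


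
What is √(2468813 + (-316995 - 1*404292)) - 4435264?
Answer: -4435264 + √1747526 ≈ -4.4339e+6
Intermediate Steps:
√(2468813 + (-316995 - 1*404292)) - 4435264 = √(2468813 + (-316995 - 404292)) - 4435264 = √(2468813 - 721287) - 4435264 = √1747526 - 4435264 = -4435264 + √1747526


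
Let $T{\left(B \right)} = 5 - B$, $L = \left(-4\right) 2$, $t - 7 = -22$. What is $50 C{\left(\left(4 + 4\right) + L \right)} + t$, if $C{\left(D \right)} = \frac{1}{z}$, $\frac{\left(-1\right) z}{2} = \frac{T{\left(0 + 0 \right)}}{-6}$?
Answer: $15$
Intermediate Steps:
$t = -15$ ($t = 7 - 22 = -15$)
$L = -8$
$z = \frac{5}{3}$ ($z = - 2 \frac{5 - \left(0 + 0\right)}{-6} = - 2 \left(5 - 0\right) \left(- \frac{1}{6}\right) = - 2 \left(5 + 0\right) \left(- \frac{1}{6}\right) = - 2 \cdot 5 \left(- \frac{1}{6}\right) = \left(-2\right) \left(- \frac{5}{6}\right) = \frac{5}{3} \approx 1.6667$)
$C{\left(D \right)} = \frac{3}{5}$ ($C{\left(D \right)} = \frac{1}{\frac{5}{3}} = \frac{3}{5}$)
$50 C{\left(\left(4 + 4\right) + L \right)} + t = 50 \cdot \frac{3}{5} - 15 = 30 - 15 = 15$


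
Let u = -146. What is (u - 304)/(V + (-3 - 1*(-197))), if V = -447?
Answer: 450/253 ≈ 1.7787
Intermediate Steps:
(u - 304)/(V + (-3 - 1*(-197))) = (-146 - 304)/(-447 + (-3 - 1*(-197))) = -450/(-447 + (-3 + 197)) = -450/(-447 + 194) = -450/(-253) = -450*(-1/253) = 450/253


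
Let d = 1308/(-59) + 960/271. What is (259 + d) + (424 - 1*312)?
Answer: 5634091/15989 ≈ 352.37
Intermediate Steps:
d = -297828/15989 (d = 1308*(-1/59) + 960*(1/271) = -1308/59 + 960/271 = -297828/15989 ≈ -18.627)
(259 + d) + (424 - 1*312) = (259 - 297828/15989) + (424 - 1*312) = 3843323/15989 + (424 - 312) = 3843323/15989 + 112 = 5634091/15989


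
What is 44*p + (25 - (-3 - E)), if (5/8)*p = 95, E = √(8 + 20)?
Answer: 6716 + 2*√7 ≈ 6721.3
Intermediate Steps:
E = 2*√7 (E = √28 = 2*√7 ≈ 5.2915)
p = 152 (p = (8/5)*95 = 152)
44*p + (25 - (-3 - E)) = 44*152 + (25 - (-3 - 2*√7)) = 6688 + (25 - (-3 - 2*√7)) = 6688 + (25 + (3 + 2*√7)) = 6688 + (28 + 2*√7) = 6716 + 2*√7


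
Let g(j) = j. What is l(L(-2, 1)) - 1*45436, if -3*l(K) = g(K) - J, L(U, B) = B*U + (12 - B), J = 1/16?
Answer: -2181071/48 ≈ -45439.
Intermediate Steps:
J = 1/16 ≈ 0.062500
L(U, B) = 12 - B + B*U
l(K) = 1/48 - K/3 (l(K) = -(K - 1*1/16)/3 = -(K - 1/16)/3 = -(-1/16 + K)/3 = 1/48 - K/3)
l(L(-2, 1)) - 1*45436 = (1/48 - (12 - 1*1 + 1*(-2))/3) - 1*45436 = (1/48 - (12 - 1 - 2)/3) - 45436 = (1/48 - 1/3*9) - 45436 = (1/48 - 3) - 45436 = -143/48 - 45436 = -2181071/48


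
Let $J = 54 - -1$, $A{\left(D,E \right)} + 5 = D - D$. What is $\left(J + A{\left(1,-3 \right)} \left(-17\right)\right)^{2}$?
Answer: $19600$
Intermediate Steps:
$A{\left(D,E \right)} = -5$ ($A{\left(D,E \right)} = -5 + \left(D - D\right) = -5 + 0 = -5$)
$J = 55$ ($J = 54 + 1 = 55$)
$\left(J + A{\left(1,-3 \right)} \left(-17\right)\right)^{2} = \left(55 - -85\right)^{2} = \left(55 + 85\right)^{2} = 140^{2} = 19600$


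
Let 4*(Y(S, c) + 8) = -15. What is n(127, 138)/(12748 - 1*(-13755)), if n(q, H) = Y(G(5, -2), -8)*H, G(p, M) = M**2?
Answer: -3243/53006 ≈ -0.061182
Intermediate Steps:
Y(S, c) = -47/4 (Y(S, c) = -8 + (1/4)*(-15) = -8 - 15/4 = -47/4)
n(q, H) = -47*H/4
n(127, 138)/(12748 - 1*(-13755)) = (-47/4*138)/(12748 - 1*(-13755)) = -3243/(2*(12748 + 13755)) = -3243/2/26503 = -3243/2*1/26503 = -3243/53006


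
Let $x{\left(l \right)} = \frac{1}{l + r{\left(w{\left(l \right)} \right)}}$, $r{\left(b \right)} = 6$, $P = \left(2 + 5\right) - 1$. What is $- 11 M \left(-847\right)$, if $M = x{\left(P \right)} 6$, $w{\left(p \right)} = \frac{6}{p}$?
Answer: $\frac{9317}{2} \approx 4658.5$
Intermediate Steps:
$P = 6$ ($P = 7 - 1 = 6$)
$x{\left(l \right)} = \frac{1}{6 + l}$ ($x{\left(l \right)} = \frac{1}{l + 6} = \frac{1}{6 + l}$)
$M = \frac{1}{2}$ ($M = \frac{1}{6 + 6} \cdot 6 = \frac{1}{12} \cdot 6 = \frac{1}{2} \approx 0.5$)
$- 11 M \left(-847\right) = \left(-11\right) \frac{1}{2} \left(-847\right) = \left(- \frac{11}{2}\right) \left(-847\right) = \frac{9317}{2}$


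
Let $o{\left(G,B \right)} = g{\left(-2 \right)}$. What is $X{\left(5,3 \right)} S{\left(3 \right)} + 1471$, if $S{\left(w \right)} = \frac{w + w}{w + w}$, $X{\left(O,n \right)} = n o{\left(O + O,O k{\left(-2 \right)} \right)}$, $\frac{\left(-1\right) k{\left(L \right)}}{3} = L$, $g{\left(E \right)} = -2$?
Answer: $1465$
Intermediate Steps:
$k{\left(L \right)} = - 3 L$
$o{\left(G,B \right)} = -2$
$X{\left(O,n \right)} = - 2 n$ ($X{\left(O,n \right)} = n \left(-2\right) = - 2 n$)
$S{\left(w \right)} = 1$ ($S{\left(w \right)} = \frac{2 w}{2 w} = 2 w \frac{1}{2 w} = 1$)
$X{\left(5,3 \right)} S{\left(3 \right)} + 1471 = \left(-2\right) 3 \cdot 1 + 1471 = \left(-6\right) 1 + 1471 = -6 + 1471 = 1465$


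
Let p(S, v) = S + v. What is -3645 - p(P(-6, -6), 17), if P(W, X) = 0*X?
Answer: -3662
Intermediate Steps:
P(W, X) = 0
-3645 - p(P(-6, -6), 17) = -3645 - (0 + 17) = -3645 - 1*17 = -3645 - 17 = -3662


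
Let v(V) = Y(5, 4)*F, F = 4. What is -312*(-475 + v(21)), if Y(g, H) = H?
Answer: 143208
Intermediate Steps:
v(V) = 16 (v(V) = 4*4 = 16)
-312*(-475 + v(21)) = -312*(-475 + 16) = -312*(-459) = 143208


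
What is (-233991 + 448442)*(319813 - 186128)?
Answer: 28668881935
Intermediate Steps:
(-233991 + 448442)*(319813 - 186128) = 214451*133685 = 28668881935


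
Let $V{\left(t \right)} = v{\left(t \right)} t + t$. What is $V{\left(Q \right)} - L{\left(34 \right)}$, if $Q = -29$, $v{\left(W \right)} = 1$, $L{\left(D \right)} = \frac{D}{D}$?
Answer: $-59$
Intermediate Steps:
$L{\left(D \right)} = 1$
$V{\left(t \right)} = 2 t$ ($V{\left(t \right)} = 1 t + t = t + t = 2 t$)
$V{\left(Q \right)} - L{\left(34 \right)} = 2 \left(-29\right) - 1 = -58 - 1 = -59$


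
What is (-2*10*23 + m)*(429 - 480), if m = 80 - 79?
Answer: 23409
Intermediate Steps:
m = 1
(-2*10*23 + m)*(429 - 480) = (-2*10*23 + 1)*(429 - 480) = (-20*23 + 1)*(-51) = (-460 + 1)*(-51) = -459*(-51) = 23409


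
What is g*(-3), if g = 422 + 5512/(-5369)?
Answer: -521586/413 ≈ -1262.9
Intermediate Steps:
g = 173862/413 (g = 422 + 5512*(-1/5369) = 422 - 424/413 = 173862/413 ≈ 420.97)
g*(-3) = (173862/413)*(-3) = -521586/413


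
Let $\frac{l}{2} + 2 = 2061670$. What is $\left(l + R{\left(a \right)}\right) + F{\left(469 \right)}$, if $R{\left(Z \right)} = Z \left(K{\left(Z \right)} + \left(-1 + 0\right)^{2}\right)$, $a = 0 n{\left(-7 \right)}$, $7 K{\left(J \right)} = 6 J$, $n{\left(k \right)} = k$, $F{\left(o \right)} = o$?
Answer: $4123805$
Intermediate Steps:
$l = 4123336$ ($l = -4 + 2 \cdot 2061670 = -4 + 4123340 = 4123336$)
$K{\left(J \right)} = \frac{6 J}{7}$
$a = 0$ ($a = 0 \left(-7\right) = 0$)
$R{\left(Z \right)} = Z \left(1 + \frac{6 Z}{7}\right)$ ($R{\left(Z \right)} = Z \left(\frac{6 Z}{7} + \left(-1 + 0\right)^{2}\right) = Z \left(\frac{6 Z}{7} + \left(-1\right)^{2}\right) = Z \left(\frac{6 Z}{7} + 1\right) = Z \left(1 + \frac{6 Z}{7}\right)$)
$\left(l + R{\left(a \right)}\right) + F{\left(469 \right)} = \left(4123336 + \frac{1}{7} \cdot 0 \left(7 + 6 \cdot 0\right)\right) + 469 = \left(4123336 + \frac{1}{7} \cdot 0 \left(7 + 0\right)\right) + 469 = \left(4123336 + \frac{1}{7} \cdot 0 \cdot 7\right) + 469 = \left(4123336 + 0\right) + 469 = 4123336 + 469 = 4123805$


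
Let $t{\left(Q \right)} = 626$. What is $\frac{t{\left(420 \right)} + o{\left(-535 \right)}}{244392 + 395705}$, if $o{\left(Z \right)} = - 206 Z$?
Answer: $\frac{110836}{640097} \approx 0.17316$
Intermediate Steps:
$\frac{t{\left(420 \right)} + o{\left(-535 \right)}}{244392 + 395705} = \frac{626 - -110210}{244392 + 395705} = \frac{626 + 110210}{640097} = 110836 \cdot \frac{1}{640097} = \frac{110836}{640097}$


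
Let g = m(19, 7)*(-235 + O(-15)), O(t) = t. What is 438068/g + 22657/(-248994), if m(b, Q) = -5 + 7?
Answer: -27271908023/31124250 ≈ -876.23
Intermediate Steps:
m(b, Q) = 2
g = -500 (g = 2*(-235 - 15) = 2*(-250) = -500)
438068/g + 22657/(-248994) = 438068/(-500) + 22657/(-248994) = 438068*(-1/500) + 22657*(-1/248994) = -109517/125 - 22657/248994 = -27271908023/31124250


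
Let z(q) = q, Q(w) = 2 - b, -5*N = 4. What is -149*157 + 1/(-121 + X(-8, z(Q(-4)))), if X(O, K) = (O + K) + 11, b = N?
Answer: -13474373/576 ≈ -23393.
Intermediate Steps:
N = -4/5 (N = -1/5*4 = -4/5 ≈ -0.80000)
b = -4/5 ≈ -0.80000
Q(w) = 14/5 (Q(w) = 2 - 1*(-4/5) = 2 + 4/5 = 14/5)
X(O, K) = 11 + K + O (X(O, K) = (K + O) + 11 = 11 + K + O)
-149*157 + 1/(-121 + X(-8, z(Q(-4)))) = -149*157 + 1/(-121 + (11 + 14/5 - 8)) = -23393 + 1/(-121 + 29/5) = -23393 + 1/(-576/5) = -23393 - 5/576 = -13474373/576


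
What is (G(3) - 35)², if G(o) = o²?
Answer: 676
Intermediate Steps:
(G(3) - 35)² = (3² - 35)² = (9 - 35)² = (-26)² = 676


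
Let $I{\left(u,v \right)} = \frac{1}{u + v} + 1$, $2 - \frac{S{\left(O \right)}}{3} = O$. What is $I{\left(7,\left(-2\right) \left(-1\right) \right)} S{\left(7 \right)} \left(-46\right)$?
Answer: $\frac{2300}{3} \approx 766.67$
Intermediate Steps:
$S{\left(O \right)} = 6 - 3 O$
$I{\left(u,v \right)} = 1 + \frac{1}{u + v}$
$I{\left(7,\left(-2\right) \left(-1\right) \right)} S{\left(7 \right)} \left(-46\right) = \frac{1 + 7 - -2}{7 - -2} \left(6 - 21\right) \left(-46\right) = \frac{1 + 7 + 2}{7 + 2} \left(6 - 21\right) \left(-46\right) = \frac{1}{9} \cdot 10 \left(-15\right) \left(-46\right) = \frac{10}{9} \left(-15\right) \left(-46\right) = \left(- \frac{50}{3}\right) \left(-46\right) = \frac{2300}{3}$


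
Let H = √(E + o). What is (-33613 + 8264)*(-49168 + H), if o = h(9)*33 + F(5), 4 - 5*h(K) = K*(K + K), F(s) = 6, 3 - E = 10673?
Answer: 1246359632 - 25349*I*√292670/5 ≈ 1.2464e+9 - 2.7427e+6*I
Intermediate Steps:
E = -10670 (E = 3 - 1*10673 = 3 - 10673 = -10670)
h(K) = ⅘ - 2*K²/5 (h(K) = ⅘ - K*(K + K)/5 = ⅘ - K*2*K/5 = ⅘ - 2*K²/5)
o = -5184/5 (o = (⅘ - ⅖*9²)*33 + 6 = (⅘ - ⅖*81)*33 + 6 = (⅘ - 162/5)*33 + 6 = -158/5*33 + 6 = -5214/5 + 6 = -5184/5 ≈ -1036.8)
H = I*√292670/5 (H = √(-10670 - 5184/5) = √(-58534/5) = I*√292670/5 ≈ 108.2*I)
(-33613 + 8264)*(-49168 + H) = (-33613 + 8264)*(-49168 + I*√292670/5) = -25349*(-49168 + I*√292670/5) = 1246359632 - 25349*I*√292670/5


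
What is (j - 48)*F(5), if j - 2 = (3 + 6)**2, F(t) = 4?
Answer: 140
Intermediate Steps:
j = 83 (j = 2 + (3 + 6)**2 = 2 + 9**2 = 2 + 81 = 83)
(j - 48)*F(5) = (83 - 48)*4 = 35*4 = 140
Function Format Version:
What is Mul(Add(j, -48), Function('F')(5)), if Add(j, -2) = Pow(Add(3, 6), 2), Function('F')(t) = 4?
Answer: 140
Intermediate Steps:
j = 83 (j = Add(2, Pow(Add(3, 6), 2)) = Add(2, Pow(9, 2)) = Add(2, 81) = 83)
Mul(Add(j, -48), Function('F')(5)) = Mul(Add(83, -48), 4) = Mul(35, 4) = 140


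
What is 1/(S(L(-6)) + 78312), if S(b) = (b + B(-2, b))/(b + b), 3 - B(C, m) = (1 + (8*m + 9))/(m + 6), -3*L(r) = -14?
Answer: 448/35083931 ≈ 1.2769e-5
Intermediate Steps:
L(r) = 14/3 (L(r) = -⅓*(-14) = 14/3)
B(C, m) = 3 - (10 + 8*m)/(6 + m) (B(C, m) = 3 - (1 + (8*m + 9))/(m + 6) = 3 - (1 + (9 + 8*m))/(6 + m) = 3 - (10 + 8*m)/(6 + m))
S(b) = (b + (8 - 5*b)/(6 + b))/(2*b) (S(b) = (b + (8 - 5*b)/(6 + b))/(b + b) = (b + (8 - 5*b)/(6 + b))/((2*b)) = (b + (8 - 5*b)/(6 + b))*(1/(2*b)) = (b + (8 - 5*b)/(6 + b))/(2*b))
1/(S(L(-6)) + 78312) = 1/((8 + 14/3 + (14/3)²)/(2*(14/3)*(6 + 14/3)) + 78312) = 1/((½)*(3/14)*(8 + 14/3 + 196/9)/(32/3) + 78312) = 1/((½)*(3/14)*(3/32)*(310/9) + 78312) = 1/(155/448 + 78312) = 1/(35083931/448) = 448/35083931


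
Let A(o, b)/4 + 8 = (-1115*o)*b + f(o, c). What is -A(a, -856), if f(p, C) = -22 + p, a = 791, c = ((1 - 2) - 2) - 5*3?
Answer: -3019851204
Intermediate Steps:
c = -18 (c = (-1 - 2) - 15 = -3 - 15 = -18)
A(o, b) = -120 + 4*o - 4460*b*o (A(o, b) = -32 + 4*((-1115*o)*b + (-22 + o)) = -32 + 4*(-1115*b*o + (-22 + o)) = -32 + 4*(-22 + o - 1115*b*o) = -32 + (-88 + 4*o - 4460*b*o) = -120 + 4*o - 4460*b*o)
-A(a, -856) = -(-120 + 4*791 - 4460*(-856)*791) = -(-120 + 3164 + 3019848160) = -1*3019851204 = -3019851204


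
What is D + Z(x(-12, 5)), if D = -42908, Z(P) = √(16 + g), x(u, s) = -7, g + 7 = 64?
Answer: -42908 + √73 ≈ -42899.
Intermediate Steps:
g = 57 (g = -7 + 64 = 57)
Z(P) = √73 (Z(P) = √(16 + 57) = √73)
D + Z(x(-12, 5)) = -42908 + √73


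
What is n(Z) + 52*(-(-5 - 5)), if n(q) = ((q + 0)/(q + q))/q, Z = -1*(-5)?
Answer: 5201/10 ≈ 520.10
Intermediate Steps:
Z = 5
n(q) = 1/(2*q) (n(q) = (q/((2*q)))/q = (q*(1/(2*q)))/q = 1/(2*q))
n(Z) + 52*(-(-5 - 5)) = (1/2)/5 + 52*(-(-5 - 5)) = (1/2)*(1/5) + 52*(-1*(-10)) = 1/10 + 52*10 = 1/10 + 520 = 5201/10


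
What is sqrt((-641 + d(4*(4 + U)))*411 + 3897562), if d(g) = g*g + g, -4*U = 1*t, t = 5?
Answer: sqrt(3688363) ≈ 1920.5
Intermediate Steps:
U = -5/4 ≈ -1.2500
d(g) = g + g**2 (d(g) = g**2 + g = g + g**2)
sqrt((-641 + d(4*(4 + U)))*411 + 3897562) = sqrt((-641 + (4*(4 - 5/4))*(1 + 4*(4 - 5/4)))*411 + 3897562) = sqrt((-641 + (4*(11/4))*(1 + 4*(11/4)))*411 + 3897562) = sqrt((-641 + 11*(1 + 11))*411 + 3897562) = sqrt((-641 + 11*12)*411 + 3897562) = sqrt((-641 + 132)*411 + 3897562) = sqrt(-509*411 + 3897562) = sqrt(-209199 + 3897562) = sqrt(3688363)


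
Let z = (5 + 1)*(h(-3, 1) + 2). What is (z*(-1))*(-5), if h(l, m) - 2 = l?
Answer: 30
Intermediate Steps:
h(l, m) = 2 + l
z = 6 (z = (5 + 1)*((2 - 3) + 2) = 6*(-1 + 2) = 6*1 = 6)
(z*(-1))*(-5) = (6*(-1))*(-5) = -6*(-5) = 30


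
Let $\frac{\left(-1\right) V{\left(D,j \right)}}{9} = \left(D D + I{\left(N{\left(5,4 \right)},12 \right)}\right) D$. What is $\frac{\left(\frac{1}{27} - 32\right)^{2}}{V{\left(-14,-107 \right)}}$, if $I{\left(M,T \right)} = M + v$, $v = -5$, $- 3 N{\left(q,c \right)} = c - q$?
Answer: $\frac{744769}{17574732} \approx 0.042377$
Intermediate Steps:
$N{\left(q,c \right)} = - \frac{c}{3} + \frac{q}{3}$ ($N{\left(q,c \right)} = - \frac{c - q}{3} = - \frac{c}{3} + \frac{q}{3}$)
$I{\left(M,T \right)} = -5 + M$ ($I{\left(M,T \right)} = M - 5 = -5 + M$)
$V{\left(D,j \right)} = - 9 D \left(- \frac{14}{3} + D^{2}\right)$ ($V{\left(D,j \right)} = - 9 \left(D D + \left(-5 + \left(\left(- \frac{1}{3}\right) 4 + \frac{1}{3} \cdot 5\right)\right)\right) D = - 9 \left(D^{2} + \left(-5 + \left(- \frac{4}{3} + \frac{5}{3}\right)\right)\right) D = - 9 \left(D^{2} + \left(-5 + \frac{1}{3}\right)\right) D = - 9 \left(D^{2} - \frac{14}{3}\right) D = - 9 \left(- \frac{14}{3} + D^{2}\right) D = - 9 D \left(- \frac{14}{3} + D^{2}\right)$)
$\frac{\left(\frac{1}{27} - 32\right)^{2}}{V{\left(-14,-107 \right)}} = \frac{\left(\frac{1}{27} - 32\right)^{2}}{- 9 \left(-14\right)^{3} + 42 \left(-14\right)} = \frac{\left(\frac{1}{27} - 32\right)^{2}}{\left(-9\right) \left(-2744\right) - 588} = \frac{\left(- \frac{863}{27}\right)^{2}}{24696 - 588} = \frac{744769}{729 \cdot 24108} = \frac{744769}{729} \cdot \frac{1}{24108} = \frac{744769}{17574732}$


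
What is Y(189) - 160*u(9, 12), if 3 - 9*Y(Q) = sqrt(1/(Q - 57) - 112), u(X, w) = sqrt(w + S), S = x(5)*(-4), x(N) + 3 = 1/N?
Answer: 1/3 - 64*sqrt(145) - I*sqrt(487839)/594 ≈ -770.33 - 1.1758*I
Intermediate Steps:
x(N) = -3 + 1/N
S = 56/5 (S = (-3 + 1/5)*(-4) = -14/5*(-4) = 56/5 ≈ 11.200)
u(X, w) = sqrt(56/5 + w) (u(X, w) = sqrt(w + 56/5) = sqrt(56/5 + w))
Y(Q) = 1/3 - sqrt(-112 + 1/(-57 + Q))/9 (Y(Q) = 1/3 - sqrt(1/(Q - 57) - 112)/9 = 1/3 - sqrt(1/(-57 + Q) - 112)/9 = 1/3 - sqrt(-112 + 1/(-57 + Q))/9)
Y(189) - 160*u(9, 12) = (1/3 - I*sqrt(-6385 + 112*189)/sqrt(-57 + 189)/9) - 160*sqrt(280 + 25*12)/5 = (1/3 - I*sqrt(33)*sqrt(-6385 + 21168)/66/9) - 160*sqrt(280 + 300)/5 = (1/3 - I*sqrt(487839)/66/9) - 160*sqrt(580)/5 = (1/3 - I*sqrt(487839)/594) - 160*(2*sqrt(145))/5 = (1/3 - I*sqrt(487839)/594) - 160*2*sqrt(145)/5 = (1/3 - I*sqrt(487839)/594) - 64*sqrt(145) = 1/3 - 64*sqrt(145) - I*sqrt(487839)/594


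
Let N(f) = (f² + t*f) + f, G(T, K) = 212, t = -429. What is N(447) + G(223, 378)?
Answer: 8705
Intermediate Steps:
N(f) = f² - 428*f (N(f) = (f² - 429*f) + f = f² - 428*f)
N(447) + G(223, 378) = 447*(-428 + 447) + 212 = 447*19 + 212 = 8493 + 212 = 8705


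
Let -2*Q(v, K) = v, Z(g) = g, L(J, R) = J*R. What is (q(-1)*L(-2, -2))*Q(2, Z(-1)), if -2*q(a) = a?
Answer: -2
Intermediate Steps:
q(a) = -a/2
Q(v, K) = -v/2
(q(-1)*L(-2, -2))*Q(2, Z(-1)) = ((-½*(-1))*(-2*(-2)))*(-½*2) = ((½)*4)*(-1) = 2*(-1) = -2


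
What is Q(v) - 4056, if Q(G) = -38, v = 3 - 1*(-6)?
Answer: -4094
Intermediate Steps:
v = 9 (v = 3 + 6 = 9)
Q(v) - 4056 = -38 - 4056 = -4094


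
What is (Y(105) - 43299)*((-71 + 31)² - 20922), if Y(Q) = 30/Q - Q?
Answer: 5870525972/7 ≈ 8.3865e+8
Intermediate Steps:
Y(Q) = -Q + 30/Q
(Y(105) - 43299)*((-71 + 31)² - 20922) = ((-1*105 + 30/105) - 43299)*((-71 + 31)² - 20922) = ((-105 + 30*(1/105)) - 43299)*((-40)² - 20922) = ((-105 + 2/7) - 43299)*(1600 - 20922) = (-733/7 - 43299)*(-19322) = -303826/7*(-19322) = 5870525972/7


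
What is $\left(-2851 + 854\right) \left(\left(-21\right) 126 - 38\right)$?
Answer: $5359948$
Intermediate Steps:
$\left(-2851 + 854\right) \left(\left(-21\right) 126 - 38\right) = - 1997 \left(-2646 - 38\right) = \left(-1997\right) \left(-2684\right) = 5359948$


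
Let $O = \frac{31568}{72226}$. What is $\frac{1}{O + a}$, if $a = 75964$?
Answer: $\frac{36113}{2743303716} \approx 1.3164 \cdot 10^{-5}$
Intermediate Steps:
$O = \frac{15784}{36113}$ ($O = 31568 \cdot \frac{1}{72226} = \frac{15784}{36113} \approx 0.43707$)
$\frac{1}{O + a} = \frac{1}{\frac{15784}{36113} + 75964} = \frac{1}{\frac{2743303716}{36113}} = \frac{36113}{2743303716}$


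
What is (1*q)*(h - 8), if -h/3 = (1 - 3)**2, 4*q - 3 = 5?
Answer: -40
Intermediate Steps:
q = 2 (q = 3/4 + (1/4)*5 = 3/4 + 5/4 = 2)
h = -12 (h = -3*(1 - 3)**2 = -3*(-2)**2 = -3*4 = -12)
(1*q)*(h - 8) = (1*2)*(-12 - 8) = 2*(-20) = -40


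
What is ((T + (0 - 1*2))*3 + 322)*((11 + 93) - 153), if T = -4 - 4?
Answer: -14308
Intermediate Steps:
T = -8
((T + (0 - 1*2))*3 + 322)*((11 + 93) - 153) = ((-8 + (0 - 1*2))*3 + 322)*((11 + 93) - 153) = ((-8 + (0 - 2))*3 + 322)*(104 - 153) = ((-8 - 2)*3 + 322)*(-49) = (-10*3 + 322)*(-49) = (-30 + 322)*(-49) = 292*(-49) = -14308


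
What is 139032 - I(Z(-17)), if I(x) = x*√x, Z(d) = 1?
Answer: 139031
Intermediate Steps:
I(x) = x^(3/2)
139032 - I(Z(-17)) = 139032 - 1^(3/2) = 139032 - 1*1 = 139032 - 1 = 139031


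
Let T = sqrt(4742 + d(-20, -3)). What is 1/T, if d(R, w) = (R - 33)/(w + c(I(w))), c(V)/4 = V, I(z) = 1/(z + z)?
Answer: sqrt(575531)/52321 ≈ 0.014500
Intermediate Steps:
I(z) = 1/(2*z)
c(V) = 4*V
d(R, w) = (-33 + R)/(w + 2/w) (d(R, w) = (R - 33)/(w + 4*(1/(2*w))) = (-33 + R)/(w + 2/w))
T = sqrt(575531)/11 (T = sqrt(4742 - 3*(-33 - 20)/(2 + (-3)**2)) = sqrt(4742 - 3*(-53)/(2 + 9)) = sqrt(4742 - 3*(-53)/11) = sqrt(4742 - 3*1/11*(-53)) = sqrt(4742 + 159/11) = sqrt(52321/11) = sqrt(575531)/11 ≈ 68.967)
1/T = 1/(sqrt(575531)/11) = sqrt(575531)/52321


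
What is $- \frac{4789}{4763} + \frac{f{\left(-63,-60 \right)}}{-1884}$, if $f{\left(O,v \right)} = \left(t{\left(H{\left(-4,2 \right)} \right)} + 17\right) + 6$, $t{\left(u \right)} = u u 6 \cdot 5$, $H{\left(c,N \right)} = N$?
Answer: $- \frac{9703585}{8973492} \approx -1.0814$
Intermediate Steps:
$t{\left(u \right)} = 30 u^{2}$ ($t{\left(u \right)} = u^{2} \cdot 6 \cdot 5 = 6 u^{2} \cdot 5 = 30 u^{2}$)
$f{\left(O,v \right)} = 143$ ($f{\left(O,v \right)} = \left(30 \cdot 2^{2} + 17\right) + 6 = \left(30 \cdot 4 + 17\right) + 6 = \left(120 + 17\right) + 6 = 137 + 6 = 143$)
$- \frac{4789}{4763} + \frac{f{\left(-63,-60 \right)}}{-1884} = - \frac{4789}{4763} + \frac{143}{-1884} = \left(-4789\right) \frac{1}{4763} + 143 \left(- \frac{1}{1884}\right) = - \frac{4789}{4763} - \frac{143}{1884} = - \frac{9703585}{8973492}$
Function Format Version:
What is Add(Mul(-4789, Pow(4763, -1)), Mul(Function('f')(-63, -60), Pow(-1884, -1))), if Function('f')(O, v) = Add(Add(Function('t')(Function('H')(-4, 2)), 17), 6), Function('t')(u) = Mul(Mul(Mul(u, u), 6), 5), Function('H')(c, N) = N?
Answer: Rational(-9703585, 8973492) ≈ -1.0814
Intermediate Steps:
Function('t')(u) = Mul(30, Pow(u, 2)) (Function('t')(u) = Mul(Mul(Pow(u, 2), 6), 5) = Mul(Mul(6, Pow(u, 2)), 5) = Mul(30, Pow(u, 2)))
Function('f')(O, v) = 143 (Function('f')(O, v) = Add(Add(Mul(30, Pow(2, 2)), 17), 6) = Add(Add(Mul(30, 4), 17), 6) = Add(Add(120, 17), 6) = Add(137, 6) = 143)
Add(Mul(-4789, Pow(4763, -1)), Mul(Function('f')(-63, -60), Pow(-1884, -1))) = Add(Mul(-4789, Pow(4763, -1)), Mul(143, Pow(-1884, -1))) = Add(Mul(-4789, Rational(1, 4763)), Mul(143, Rational(-1, 1884))) = Add(Rational(-4789, 4763), Rational(-143, 1884)) = Rational(-9703585, 8973492)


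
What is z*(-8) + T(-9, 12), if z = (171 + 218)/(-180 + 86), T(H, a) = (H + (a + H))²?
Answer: 3248/47 ≈ 69.106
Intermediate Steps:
T(H, a) = (a + 2*H)² (T(H, a) = (H + (H + a))² = (a + 2*H)²)
z = -389/94 (z = 389/(-94) = 389*(-1/94) = -389/94 ≈ -4.1383)
z*(-8) + T(-9, 12) = -389/94*(-8) + (12 + 2*(-9))² = 1556/47 + (12 - 18)² = 1556/47 + (-6)² = 1556/47 + 36 = 3248/47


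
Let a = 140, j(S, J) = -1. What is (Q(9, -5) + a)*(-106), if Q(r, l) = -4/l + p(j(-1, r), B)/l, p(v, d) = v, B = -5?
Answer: -14946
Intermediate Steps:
Q(r, l) = -5/l (Q(r, l) = -4/l - 1/l = -5/l)
(Q(9, -5) + a)*(-106) = (-5/(-5) + 140)*(-106) = (-5*(-⅕) + 140)*(-106) = (1 + 140)*(-106) = 141*(-106) = -14946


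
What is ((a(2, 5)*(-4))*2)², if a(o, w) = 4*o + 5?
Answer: 10816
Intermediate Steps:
a(o, w) = 5 + 4*o
((a(2, 5)*(-4))*2)² = (((5 + 4*2)*(-4))*2)² = (((5 + 8)*(-4))*2)² = ((13*(-4))*2)² = (-52*2)² = (-104)² = 10816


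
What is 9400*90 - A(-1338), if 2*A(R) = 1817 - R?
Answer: 1688845/2 ≈ 8.4442e+5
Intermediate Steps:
A(R) = 1817/2 - R/2 (A(R) = (1817 - R)/2 = 1817/2 - R/2)
9400*90 - A(-1338) = 9400*90 - (1817/2 - 1/2*(-1338)) = 846000 - (1817/2 + 669) = 846000 - 1*3155/2 = 846000 - 3155/2 = 1688845/2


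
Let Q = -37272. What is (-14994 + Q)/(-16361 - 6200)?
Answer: 52266/22561 ≈ 2.3167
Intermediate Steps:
(-14994 + Q)/(-16361 - 6200) = (-14994 - 37272)/(-16361 - 6200) = -52266/(-22561) = -52266*(-1/22561) = 52266/22561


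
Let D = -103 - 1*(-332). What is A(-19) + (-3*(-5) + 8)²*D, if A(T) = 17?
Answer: 121158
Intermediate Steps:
D = 229 (D = -103 + 332 = 229)
A(-19) + (-3*(-5) + 8)²*D = 17 + (-3*(-5) + 8)²*229 = 17 + (15 + 8)²*229 = 17 + 23²*229 = 17 + 529*229 = 17 + 121141 = 121158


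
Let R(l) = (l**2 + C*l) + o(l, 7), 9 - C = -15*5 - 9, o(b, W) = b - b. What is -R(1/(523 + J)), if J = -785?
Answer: 24365/68644 ≈ 0.35495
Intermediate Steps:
o(b, W) = 0
C = 93 (C = 9 - (-15*5 - 9) = 9 - (-75 - 9) = 9 - 1*(-84) = 9 + 84 = 93)
R(l) = l**2 + 93*l (R(l) = (l**2 + 93*l) + 0 = l**2 + 93*l)
-R(1/(523 + J)) = -(93 + 1/(523 - 785))/(523 - 785) = -(93 + 1/(-262))/(-262) = -(-1)*(93 - 1/262)/262 = -(-1)*24365/(262*262) = -1*(-24365/68644) = 24365/68644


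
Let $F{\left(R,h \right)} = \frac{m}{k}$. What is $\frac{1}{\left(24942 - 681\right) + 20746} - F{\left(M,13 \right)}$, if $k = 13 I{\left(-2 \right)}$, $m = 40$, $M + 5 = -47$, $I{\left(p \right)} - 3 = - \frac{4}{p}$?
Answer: $- \frac{360043}{585091} \approx -0.61536$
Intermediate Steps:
$I{\left(p \right)} = 3 - \frac{4}{p}$
$M = -52$ ($M = -5 - 47 = -52$)
$k = 65$ ($k = 13 \left(3 - \frac{4}{-2}\right) = 13 \left(3 - -2\right) = 13 \left(3 + 2\right) = 13 \cdot 5 = 65$)
$F{\left(R,h \right)} = \frac{8}{13}$ ($F{\left(R,h \right)} = \frac{40}{65} = 40 \cdot \frac{1}{65} = \frac{8}{13}$)
$\frac{1}{\left(24942 - 681\right) + 20746} - F{\left(M,13 \right)} = \frac{1}{\left(24942 - 681\right) + 20746} - \frac{8}{13} = \frac{1}{24261 + 20746} - \frac{8}{13} = \frac{1}{45007} - \frac{8}{13} = - \frac{360043}{585091}$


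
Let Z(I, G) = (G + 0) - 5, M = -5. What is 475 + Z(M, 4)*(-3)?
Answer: 478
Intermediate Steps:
Z(I, G) = -5 + G (Z(I, G) = G - 5 = -5 + G)
475 + Z(M, 4)*(-3) = 475 + (-5 + 4)*(-3) = 475 - 1*(-3) = 475 + 3 = 478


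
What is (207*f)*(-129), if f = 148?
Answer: -3952044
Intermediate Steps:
(207*f)*(-129) = (207*148)*(-129) = 30636*(-129) = -3952044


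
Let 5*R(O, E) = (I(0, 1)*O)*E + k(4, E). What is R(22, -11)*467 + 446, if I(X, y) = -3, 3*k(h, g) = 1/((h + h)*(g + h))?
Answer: 57333229/840 ≈ 68254.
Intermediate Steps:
k(h, g) = 1/(6*h*(g + h)) (k(h, g) = 1/(3*(((h + h)*(g + h)))) = 1/(3*(((2*h)*(g + h)))) = 1/(3*((2*h*(g + h)))) = (1/(2*h*(g + h)))/3 = 1/(6*h*(g + h)))
R(O, E) = 1/(120*(4 + E)) - 3*E*O/5 (R(O, E) = ((-3*O)*E + (1/6)/(4*(E + 4)))/5 = (-3*E*O + (1/6)*(1/4)/(4 + E))/5 = (-3*E*O + 1/(24*(4 + E)))/5 = (1/(24*(4 + E)) - 3*E*O)/5 = 1/(120*(4 + E)) - 3*E*O/5)
R(22, -11)*467 + 446 = ((1 - 72*(-11)*22*(4 - 11))/(120*(4 - 11)))*467 + 446 = ((1/120)*(1 - 72*(-11)*22*(-7))/(-7))*467 + 446 = ((1/120)*(-1/7)*(1 - 121968))*467 + 446 = ((1/120)*(-1/7)*(-121967))*467 + 446 = (121967/840)*467 + 446 = 56958589/840 + 446 = 57333229/840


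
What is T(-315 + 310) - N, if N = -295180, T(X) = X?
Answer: 295175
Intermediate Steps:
T(-315 + 310) - N = (-315 + 310) - 1*(-295180) = -5 + 295180 = 295175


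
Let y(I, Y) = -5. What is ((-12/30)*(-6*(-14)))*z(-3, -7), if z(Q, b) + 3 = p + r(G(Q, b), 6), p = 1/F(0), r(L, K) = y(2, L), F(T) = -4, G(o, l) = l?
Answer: 1386/5 ≈ 277.20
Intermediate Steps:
r(L, K) = -5
p = -¼ (p = 1/(-4) = -¼ ≈ -0.25000)
z(Q, b) = -33/4 (z(Q, b) = -3 + (-¼ - 5) = -3 - 21/4 = -33/4)
((-12/30)*(-6*(-14)))*z(-3, -7) = ((-12/30)*(-6*(-14)))*(-33/4) = (-12*1/30*84)*(-33/4) = -⅖*84*(-33/4) = -168/5*(-33/4) = 1386/5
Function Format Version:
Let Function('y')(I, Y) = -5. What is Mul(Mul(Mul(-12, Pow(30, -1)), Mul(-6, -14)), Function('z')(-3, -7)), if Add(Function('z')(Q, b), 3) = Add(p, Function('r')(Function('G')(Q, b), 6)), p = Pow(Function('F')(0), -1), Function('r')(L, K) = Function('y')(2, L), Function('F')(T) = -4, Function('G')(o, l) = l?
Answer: Rational(1386, 5) ≈ 277.20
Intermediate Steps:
Function('r')(L, K) = -5
p = Rational(-1, 4) (p = Pow(-4, -1) = Rational(-1, 4) ≈ -0.25000)
Function('z')(Q, b) = Rational(-33, 4) (Function('z')(Q, b) = Add(-3, Add(Rational(-1, 4), -5)) = Add(-3, Rational(-21, 4)) = Rational(-33, 4))
Mul(Mul(Mul(-12, Pow(30, -1)), Mul(-6, -14)), Function('z')(-3, -7)) = Mul(Mul(Mul(-12, Pow(30, -1)), Mul(-6, -14)), Rational(-33, 4)) = Mul(Mul(Mul(-12, Rational(1, 30)), 84), Rational(-33, 4)) = Mul(Mul(Rational(-2, 5), 84), Rational(-33, 4)) = Mul(Rational(-168, 5), Rational(-33, 4)) = Rational(1386, 5)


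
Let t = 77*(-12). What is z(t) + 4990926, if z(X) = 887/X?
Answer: 4611614737/924 ≈ 4.9909e+6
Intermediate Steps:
t = -924
z(t) + 4990926 = 887/(-924) + 4990926 = 887*(-1/924) + 4990926 = -887/924 + 4990926 = 4611614737/924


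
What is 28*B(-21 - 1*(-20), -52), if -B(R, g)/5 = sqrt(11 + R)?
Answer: -140*sqrt(10) ≈ -442.72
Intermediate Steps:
B(R, g) = -5*sqrt(11 + R)
28*B(-21 - 1*(-20), -52) = 28*(-5*sqrt(11 + (-21 - 1*(-20)))) = 28*(-5*sqrt(11 + (-21 + 20))) = 28*(-5*sqrt(11 - 1)) = 28*(-5*sqrt(10)) = -140*sqrt(10)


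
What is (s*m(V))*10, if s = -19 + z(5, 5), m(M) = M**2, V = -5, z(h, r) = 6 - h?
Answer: -4500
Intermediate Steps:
s = -18 (s = -19 + (6 - 1*5) = -19 + (6 - 5) = -19 + 1 = -18)
(s*m(V))*10 = -18*(-5)**2*10 = -18*25*10 = -450*10 = -4500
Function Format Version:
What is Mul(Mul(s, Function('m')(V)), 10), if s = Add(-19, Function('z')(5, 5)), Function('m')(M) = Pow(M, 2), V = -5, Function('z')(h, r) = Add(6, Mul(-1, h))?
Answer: -4500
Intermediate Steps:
s = -18 (s = Add(-19, Add(6, Mul(-1, 5))) = Add(-19, Add(6, -5)) = Add(-19, 1) = -18)
Mul(Mul(s, Function('m')(V)), 10) = Mul(Mul(-18, Pow(-5, 2)), 10) = Mul(Mul(-18, 25), 10) = Mul(-450, 10) = -4500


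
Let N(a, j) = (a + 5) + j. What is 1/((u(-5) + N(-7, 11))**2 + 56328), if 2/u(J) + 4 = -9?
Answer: 169/9532657 ≈ 1.7729e-5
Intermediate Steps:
u(J) = -2/13 (u(J) = 2/(-4 - 9) = 2/(-13) = 2*(-1/13) = -2/13)
N(a, j) = 5 + a + j (N(a, j) = (5 + a) + j = 5 + a + j)
1/((u(-5) + N(-7, 11))**2 + 56328) = 1/((-2/13 + (5 - 7 + 11))**2 + 56328) = 1/((-2/13 + 9)**2 + 56328) = 1/((115/13)**2 + 56328) = 1/(13225/169 + 56328) = 1/(9532657/169) = 169/9532657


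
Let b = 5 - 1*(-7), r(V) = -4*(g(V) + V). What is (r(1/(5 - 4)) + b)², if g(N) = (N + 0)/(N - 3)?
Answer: 100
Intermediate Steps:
g(N) = N/(-3 + N)
r(V) = -4*V - 4*V/(-3 + V) (r(V) = -4*(V/(-3 + V) + V) = -4*(V + V/(-3 + V)) = -4*V - 4*V/(-3 + V))
b = 12 (b = 5 + 7 = 12)
(r(1/(5 - 4)) + b)² = (4*(2 - 1/(5 - 4))/((5 - 4)*(-3 + 1/(5 - 4))) + 12)² = (4*(2 - 1/1)/(1*(-3 + 1/1)) + 12)² = (4*1*(2 - 1*1)/(-3 + 1) + 12)² = (4*1*(2 - 1)/(-2) + 12)² = (4*1*(-½)*1 + 12)² = (-2 + 12)² = 10² = 100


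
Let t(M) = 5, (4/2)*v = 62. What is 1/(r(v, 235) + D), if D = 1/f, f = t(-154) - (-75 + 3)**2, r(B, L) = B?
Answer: 5179/160548 ≈ 0.032258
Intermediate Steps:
v = 31 (v = (1/2)*62 = 31)
f = -5179 (f = 5 - (-75 + 3)**2 = 5 - 1*(-72)**2 = 5 - 1*5184 = 5 - 5184 = -5179)
D = -1/5179 (D = 1/(-5179) = -1/5179 ≈ -0.00019309)
1/(r(v, 235) + D) = 1/(31 - 1/5179) = 1/(160548/5179) = 5179/160548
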